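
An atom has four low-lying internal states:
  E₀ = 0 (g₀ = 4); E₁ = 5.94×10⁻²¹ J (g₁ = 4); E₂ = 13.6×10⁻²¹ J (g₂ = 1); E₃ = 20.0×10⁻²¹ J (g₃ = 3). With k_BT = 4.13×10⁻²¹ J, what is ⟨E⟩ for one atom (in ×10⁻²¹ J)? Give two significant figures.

1.3 ×10⁻²¹ J

Eᵢ/kT = 0, 1.438, 3.293, 4.843.
Z = Σ gᵢe^(−Eᵢ/kT) = 4·e^(−0) + 4·e^(−1.438) + 1·e^(−3.293) + 3·e^(−4.843) = 4.000 + 0.9496 + 0.03714 + 0.02365 = 5.010.
⟨E⟩ = Σ Eᵢ gᵢe^(−Eᵢ/kT) / Z = (0·4.000 + 5.94·0.9496 + 13.6·0.03714 + 20.0·0.02365) / 5.010 = 1.3 ×10⁻²¹ J.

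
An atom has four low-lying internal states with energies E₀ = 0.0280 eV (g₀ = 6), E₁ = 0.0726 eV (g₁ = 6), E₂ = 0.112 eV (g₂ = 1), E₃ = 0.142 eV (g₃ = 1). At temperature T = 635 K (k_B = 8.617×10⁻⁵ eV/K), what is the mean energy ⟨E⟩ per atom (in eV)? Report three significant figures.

k_BT = 8.617×10⁻⁵ × 635 K = 0.054718 eV.
Eᵢ/kT = 0.51171, 1.3268, 2.0469, 2.5951.
Z = Σ gᵢe^(−Eᵢ/kT) = 6·e^(−0.51171) + 6·e^(−1.3268) + 1·e^(−2.0469) + 1·e^(−2.5951) = 3.5968 + 1.5919 + 0.12913 + 0.074638 = 5.3925.
⟨E⟩ = Σ Eᵢ gᵢe^(−Eᵢ/kT) / Z = (0.0280·3.5968 + 0.0726·1.5919 + 0.112·0.12913 + 0.142·0.074638) / 5.3925 = 0.0448 eV.

0.0448 eV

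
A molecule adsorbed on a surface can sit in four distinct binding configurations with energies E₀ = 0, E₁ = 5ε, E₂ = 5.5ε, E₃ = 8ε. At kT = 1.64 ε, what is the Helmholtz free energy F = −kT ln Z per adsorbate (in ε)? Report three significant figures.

Eᵢ/kT = 0, 3.0488, 3.3537, 4.8780.
Z = Σ e^(−Eᵢ/kT) = e^(−0) + e^(−3.0488) + e^(−3.3537) + e^(−4.8780) = 1.0000 + 0.047416 + 0.034955 + 0.0076122 = 1.0900.
F = −kT ln Z = −1.64 × ln(1.0900) = −1.64 × 0.086178 = -0.141 ε.

-0.141 ε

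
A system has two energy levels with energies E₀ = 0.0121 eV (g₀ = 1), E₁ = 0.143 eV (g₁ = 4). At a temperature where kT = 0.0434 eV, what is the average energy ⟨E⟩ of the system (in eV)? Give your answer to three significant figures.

Eᵢ/kT = 0.27880, 3.2949.
Z = Σ gᵢe^(−Eᵢ/kT) = 1·e^(−0.27880) + 4·e^(−3.2949) = 0.75669 + 0.14829 = 0.90498.
⟨E⟩ = Σ Eᵢ gᵢe^(−Eᵢ/kT) / Z = (0.0121·0.75669 + 0.143·0.14829) / 0.90498 = 0.0335 eV.

0.0335 eV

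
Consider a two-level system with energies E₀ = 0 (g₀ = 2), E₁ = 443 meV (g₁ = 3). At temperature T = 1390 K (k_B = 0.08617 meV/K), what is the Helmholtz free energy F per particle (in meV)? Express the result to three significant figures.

k_BT = 0.08617 × 1390 K = 119.78 meV.
Eᵢ/kT = 0, 3.6984.
Z = Σ gᵢe^(−Eᵢ/kT) = 2·e^(−0) + 3·e^(−3.6984) = 2.0000 + 0.074289 = 2.0743.
F = −kT ln Z = −119.78 × ln(2.0743) = −119.78 × 0.72962 = -87.4 meV.

-87.4 meV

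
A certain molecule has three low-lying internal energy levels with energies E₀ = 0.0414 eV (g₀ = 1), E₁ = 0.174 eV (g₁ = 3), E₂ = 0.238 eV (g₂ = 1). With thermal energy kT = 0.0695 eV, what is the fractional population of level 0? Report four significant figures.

Eᵢ/kT = 0.595683, 2.50360, 3.42446.
Z = Σ gᵢe^(−Eᵢ/kT) = 1·e^(−0.595683) + 3·e^(−2.50360) + 1·e^(−3.42446) = 0.551186 + 0.245370 + 0.0325669 = 0.829123.
P₀ = g₀ e^(−E₀/kT) / Z = 0.551186/0.829123 = 0.6648.

0.6648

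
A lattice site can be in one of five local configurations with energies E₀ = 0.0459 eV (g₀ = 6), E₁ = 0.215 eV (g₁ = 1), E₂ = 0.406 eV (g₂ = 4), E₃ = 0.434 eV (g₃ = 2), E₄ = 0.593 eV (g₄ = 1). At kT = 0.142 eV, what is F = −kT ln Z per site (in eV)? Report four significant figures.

Eᵢ/kT = 0.323239, 1.51408, 2.85915, 3.05634, 4.17606.
Z = Σ gᵢe^(−Eᵢ/kT) = 6·e^(−0.323239) + 1·e^(−1.51408) + 4·e^(−2.85915) + 2·e^(−3.05634) + 1·e^(−4.17606) = 4.34281 + 0.220011 + 0.229270 + 0.0941192 + 0.0153589 = 4.90157.
F = −kT ln Z = −0.142 × ln(4.90157) = −0.142 × 1.58956 = -0.2257 eV.

-0.2257 eV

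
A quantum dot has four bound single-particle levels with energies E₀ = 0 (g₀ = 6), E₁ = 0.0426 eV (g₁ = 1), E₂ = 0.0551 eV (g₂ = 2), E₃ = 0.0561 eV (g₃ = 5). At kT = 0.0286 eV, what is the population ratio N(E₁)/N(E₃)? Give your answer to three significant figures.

n₁/n₃ = (g₁/g₃) exp[−(E₁−E₃)/kT] = (1/5) × exp(−(-0.0135 eV)/(0.0286 eV)) = (1/5) × exp(0.47203) = 0.321.

0.321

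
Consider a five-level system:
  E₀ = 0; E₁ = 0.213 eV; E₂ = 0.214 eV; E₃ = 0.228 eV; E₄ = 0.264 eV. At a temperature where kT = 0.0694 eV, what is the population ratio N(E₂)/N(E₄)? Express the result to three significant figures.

n₂/n₄ = exp[−(E₂−E₄)/kT] = exp(−(-0.050 eV)/(0.0694 eV)) = exp(0.72046) = 2.06.

2.06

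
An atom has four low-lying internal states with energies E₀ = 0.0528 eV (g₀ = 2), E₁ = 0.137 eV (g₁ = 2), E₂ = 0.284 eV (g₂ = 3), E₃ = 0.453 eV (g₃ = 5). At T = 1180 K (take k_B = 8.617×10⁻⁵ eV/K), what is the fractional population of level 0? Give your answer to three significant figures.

0.610

k_BT = 8.617×10⁻⁵ × 1180 K = 0.10168 eV.
Eᵢ/kT = 0.51928, 1.3474, 2.7931, 4.4552.
Z = Σ gᵢe^(−Eᵢ/kT) = 2·e^(−0.51928) + 2·e^(−1.3474) + 3·e^(−2.7931) + 5·e^(−4.4552) = 1.1899 + 0.51983 + 0.18369 + 0.058090 = 1.9515.
P₀ = g₀ e^(−E₀/kT) / Z = 1.1899/1.9515 = 0.610.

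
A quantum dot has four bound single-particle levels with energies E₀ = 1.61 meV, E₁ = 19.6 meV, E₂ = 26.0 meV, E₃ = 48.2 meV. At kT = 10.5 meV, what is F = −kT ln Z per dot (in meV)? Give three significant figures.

-1.06 meV

Eᵢ/kT = 0.15333, 1.8667, 2.4762, 4.5905.
Z = Σ e^(−Eᵢ/kT) = e^(−0.15333) + e^(−1.8667) + e^(−2.4762) + e^(−4.5905) = 0.85785 + 0.15463 + 0.084062 + 0.010148 = 1.1067.
F = −kT ln Z = −10.5 × ln(1.1067) = −10.5 × 0.10138 = -1.06 meV.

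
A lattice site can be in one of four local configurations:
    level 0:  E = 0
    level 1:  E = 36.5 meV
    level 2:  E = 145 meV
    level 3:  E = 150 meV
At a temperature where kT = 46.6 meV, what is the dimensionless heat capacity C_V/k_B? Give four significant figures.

Eᵢ/kT = 0, 0.783262, 3.11159, 3.21888.
Z = Σ e^(−Eᵢ/kT) = e^(−0) + e^(−0.783262) + e^(−3.11159) + e^(−3.21888) = 1.00000 + 0.456913 + 0.0445301 + 0.0399998 = 1.54144.
⟨E⟩ = 18.9006 meV, ⟨E²⟩ = 1586.16 meV².
C_V/k_B = (⟨E²⟩ − ⟨E⟩²)/(kT)² = (1586.16 − 357.233)/2171.56 = 0.5659.

0.5659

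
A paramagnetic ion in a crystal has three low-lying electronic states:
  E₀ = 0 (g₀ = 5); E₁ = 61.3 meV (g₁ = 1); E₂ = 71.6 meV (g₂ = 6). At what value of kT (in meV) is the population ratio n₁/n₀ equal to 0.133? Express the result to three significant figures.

n₁/n₀ = (g₁/g₀) exp[−(E₁−E₀)/kT] = 0.133.
⇒ (E₁−E₀)/kT = ln((1/5)/0.133) = ln(1.5038) = 0.40800.
kT = 61.3 meV / 0.40800 = 150 meV.

150 meV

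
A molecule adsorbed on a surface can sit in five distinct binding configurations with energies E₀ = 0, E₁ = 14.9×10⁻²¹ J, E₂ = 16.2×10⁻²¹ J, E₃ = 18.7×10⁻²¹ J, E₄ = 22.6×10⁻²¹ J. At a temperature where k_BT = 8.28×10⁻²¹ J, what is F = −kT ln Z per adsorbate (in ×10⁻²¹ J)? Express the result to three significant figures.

Eᵢ/kT = 0, 1.7995, 1.9565, 2.2585, 2.7295.
Z = Σ e^(−Eᵢ/kT) = e^(−0) + e^(−1.7995) + e^(−1.9565) + e^(−2.2585) + e^(−2.7295) = 1.0000 + 0.16538 + 0.14135 + 0.10451 + 0.065252 = 1.4765.
F = −kT ln Z = −8.28 × ln(1.4765) = −8.28 × 0.38967 = -3.23 ×10⁻²¹ J.

-3.23 ×10⁻²¹ J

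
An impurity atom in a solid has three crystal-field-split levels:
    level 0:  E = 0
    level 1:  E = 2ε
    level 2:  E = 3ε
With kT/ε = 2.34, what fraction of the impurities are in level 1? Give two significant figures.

Eᵢ/kT = 0, 0.8547, 1.282.
Z = Σ e^(−Eᵢ/kT) = e^(−0) + e^(−0.8547) + e^(−1.282) = 1.000 + 0.4254 + 0.2775 = 1.703.
P₁ = e^(−E₁/kT) / Z = 0.4254/1.703 = 0.25.

0.25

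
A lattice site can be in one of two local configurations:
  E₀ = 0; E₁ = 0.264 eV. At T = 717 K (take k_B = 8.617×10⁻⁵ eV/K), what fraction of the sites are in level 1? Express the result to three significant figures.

0.0137

k_BT = 8.617×10⁻⁵ × 717 K = 0.061784 eV.
Eᵢ/kT = 0, 4.2730.
Z = Σ e^(−Eᵢ/kT) = e^(−0) + e^(−4.2730) = 1.0000 + 0.013940 = 1.0139.
P₁ = e^(−E₁/kT) / Z = 0.013940/1.0139 = 0.0137.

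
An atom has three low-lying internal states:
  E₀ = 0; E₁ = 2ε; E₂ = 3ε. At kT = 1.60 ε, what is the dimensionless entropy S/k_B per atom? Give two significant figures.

0.81

Eᵢ/kT = 0, 1.250, 1.875.
Z = Σ e^(−Eᵢ/kT) = e^(−0) + e^(−1.250) + e^(−1.875) = 1.000 + 0.2865 + 0.1534 = 1.440.
⟨E⟩ = Σ EᵢPᵢ = 0.7175 ε.
S/k_B = ln Z + ⟨E⟩/kT = ln(1.440) + 0.7175/1.60 = 0.3646 + 0.4484 = 0.81.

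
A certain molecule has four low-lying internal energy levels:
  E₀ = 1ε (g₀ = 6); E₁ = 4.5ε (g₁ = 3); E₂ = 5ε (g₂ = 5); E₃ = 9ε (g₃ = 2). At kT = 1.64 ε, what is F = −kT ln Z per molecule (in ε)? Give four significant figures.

Eᵢ/kT = 0.609756, 2.74390, 3.04878, 5.48780.
Z = Σ gᵢe^(−Eᵢ/kT) = 6·e^(−0.609756) + 3·e^(−2.74390) + 5·e^(−3.04878) + 2·e^(−5.48780) = 3.26090 + 0.192957 + 0.237084 + 0.00827387 = 3.69921.
F = −kT ln Z = −1.64 × ln(3.69921) = −1.64 × 1.30812 = -2.145 ε.

-2.145 ε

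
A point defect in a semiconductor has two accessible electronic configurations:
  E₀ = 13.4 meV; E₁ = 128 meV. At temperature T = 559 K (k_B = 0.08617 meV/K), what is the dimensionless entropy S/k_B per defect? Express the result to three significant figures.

k_BT = 0.08617 × 559 K = 48.169 meV.
Eᵢ/kT = 0.27819, 2.6573.
Z = Σ e^(−Eᵢ/kT) = e^(−0.27819) + e^(−2.6573) = 0.75715 + 0.070137 = 0.82729.
⟨E⟩ = Σ EᵢPᵢ = 23.116 meV.
S/k_B = ln Z + ⟨E⟩/kT = ln(0.82729) + 23.116/48.169 = -0.18960 + 0.47989 = 0.290.

0.290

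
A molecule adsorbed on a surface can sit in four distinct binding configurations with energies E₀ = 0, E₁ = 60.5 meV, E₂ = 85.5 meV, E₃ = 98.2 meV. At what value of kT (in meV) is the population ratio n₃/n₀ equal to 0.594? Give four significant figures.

188.5 meV

n₃/n₀ = exp[−(E₃−E₀)/kT] = 0.594.
⇒ (E₃−E₀)/kT = ln(1/0.594) = ln(1.68350) = 0.520875.
kT = 98.2 meV / 0.520875 = 188.5 meV.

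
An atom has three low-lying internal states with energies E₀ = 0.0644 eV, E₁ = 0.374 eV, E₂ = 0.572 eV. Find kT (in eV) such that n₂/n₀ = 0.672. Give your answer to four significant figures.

n₂/n₀ = exp[−(E₂−E₀)/kT] = 0.672.
⇒ (E₂−E₀)/kT = ln(1/0.672) = ln(1.48810) = 0.397500.
kT = 0.5076 eV / 0.397500 = 1.277 eV.

1.277 eV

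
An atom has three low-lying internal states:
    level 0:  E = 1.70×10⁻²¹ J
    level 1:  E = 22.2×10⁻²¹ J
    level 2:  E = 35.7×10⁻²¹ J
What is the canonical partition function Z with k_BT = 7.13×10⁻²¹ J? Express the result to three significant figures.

Eᵢ/kT = 0.23843, 3.1136, 5.0070.
Z = Σ e^(−Eᵢ/kT) = e^(−0.23843) + e^(−3.1136) + e^(−5.0070) = 0.78786 + 0.044441 + 0.0066909 = 0.83899.

Z = 0.839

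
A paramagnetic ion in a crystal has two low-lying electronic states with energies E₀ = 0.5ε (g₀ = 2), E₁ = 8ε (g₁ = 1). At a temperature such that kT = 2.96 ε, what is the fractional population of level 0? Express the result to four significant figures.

0.9618

Eᵢ/kT = 0.168919, 2.70270.
Z = Σ gᵢe^(−Eᵢ/kT) = 2·e^(−0.168919) + 1·e^(−2.70270) = 1.68915 + 0.0670243 = 1.75617.
P₀ = g₀ e^(−E₀/kT) / Z = 1.68915/1.75617 = 0.9618.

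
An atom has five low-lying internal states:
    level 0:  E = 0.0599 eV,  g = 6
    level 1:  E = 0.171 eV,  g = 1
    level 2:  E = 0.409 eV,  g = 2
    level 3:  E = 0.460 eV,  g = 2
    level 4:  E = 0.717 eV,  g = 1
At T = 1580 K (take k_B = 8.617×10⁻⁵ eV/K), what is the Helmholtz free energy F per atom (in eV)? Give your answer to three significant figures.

-0.199 eV

k_BT = 8.617×10⁻⁵ × 1580 K = 0.13615 eV.
Eᵢ/kT = 0.43996, 1.2560, 3.0040, 3.3786, 5.2663.
Z = Σ gᵢe^(−Eᵢ/kT) = 6·e^(−0.43996) + 1·e^(−1.2560) + 2·e^(−3.0040) + 2·e^(−3.3786) + 1·e^(−5.2663) = 3.8644 + 0.28479 + 0.099177 + 0.068190 + 0.0051627 = 4.3217.
F = −kT ln Z = −0.13615 × ln(4.3217) = −0.13615 × 1.4636 = -0.199 eV.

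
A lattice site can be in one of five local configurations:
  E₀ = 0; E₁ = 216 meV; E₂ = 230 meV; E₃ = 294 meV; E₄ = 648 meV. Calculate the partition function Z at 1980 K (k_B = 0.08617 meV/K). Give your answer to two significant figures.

Z = 1.7

k_BT = 0.08617 × 1980 K = 170.6 meV.
Eᵢ/kT = 0, 1.266, 1.348, 1.723, 3.798.
Z = Σ e^(−Eᵢ/kT) = e^(−0) + e^(−1.266) + e^(−1.348) + e^(−1.723) + e^(−3.798) = 1.000 + 0.2820 + 0.2598 + 0.1785 + 0.02242 = 1.743.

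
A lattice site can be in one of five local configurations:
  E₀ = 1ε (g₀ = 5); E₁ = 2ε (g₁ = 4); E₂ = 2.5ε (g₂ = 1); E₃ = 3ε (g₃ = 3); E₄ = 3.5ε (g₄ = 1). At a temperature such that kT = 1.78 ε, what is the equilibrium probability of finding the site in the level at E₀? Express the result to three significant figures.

0.560

Eᵢ/kT = 0.56180, 1.1236, 1.4045, 1.6854, 1.9663.
Z = Σ gᵢe^(−Eᵢ/kT) = 5·e^(−0.56180) + 4·e^(−1.1236) + 1·e^(−1.4045) + 3·e^(−1.6854) + 1·e^(−1.9663) = 2.8509 + 1.3004 + 0.24549 + 0.55611 + 0.13997 = 5.0929.
P₀ = g₀ e^(−E₀/kT) / Z = 2.8509/5.0929 = 0.560.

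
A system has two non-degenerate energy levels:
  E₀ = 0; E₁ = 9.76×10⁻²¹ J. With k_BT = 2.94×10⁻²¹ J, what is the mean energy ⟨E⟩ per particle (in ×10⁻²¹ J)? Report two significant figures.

Eᵢ/kT = 0, 3.320.
Z = Σ e^(−Eᵢ/kT) = e^(−0) + e^(−3.320) = 1.000 + 0.03615 = 1.036.
⟨E⟩ = Σ Eᵢ e^(−Eᵢ/kT) / Z = (0·1.000 + 9.76·0.03615) / 1.036 = 0.34 ×10⁻²¹ J.

0.34 ×10⁻²¹ J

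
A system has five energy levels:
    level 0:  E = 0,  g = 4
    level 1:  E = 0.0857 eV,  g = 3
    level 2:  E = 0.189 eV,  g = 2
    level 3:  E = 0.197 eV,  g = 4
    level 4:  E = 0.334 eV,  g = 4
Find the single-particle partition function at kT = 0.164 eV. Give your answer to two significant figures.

Z = 8.1

Eᵢ/kT = 0, 0.5226, 1.152, 1.201, 2.037.
Z = Σ gᵢe^(−Eᵢ/kT) = 4·e^(−0) + 3·e^(−0.5226) + 2·e^(−1.152) + 4·e^(−1.201) + 4·e^(−2.037) = 4.000 + 1.779 + 0.6320 + 1.204 + 0.5217 = 8.137.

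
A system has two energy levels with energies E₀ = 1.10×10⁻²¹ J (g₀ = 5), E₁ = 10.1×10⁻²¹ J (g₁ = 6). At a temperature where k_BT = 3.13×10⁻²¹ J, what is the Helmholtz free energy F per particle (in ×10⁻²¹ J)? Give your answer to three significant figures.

-4.14 ×10⁻²¹ J

Eᵢ/kT = 0.35144, 3.2268.
Z = Σ gᵢe^(−Eᵢ/kT) = 5·e^(−0.35144) + 6·e^(−3.2268) = 3.5184 + 0.23811 = 3.7565.
F = −kT ln Z = −3.13 × ln(3.7565) = −3.13 × 1.3235 = -4.14 ×10⁻²¹ J.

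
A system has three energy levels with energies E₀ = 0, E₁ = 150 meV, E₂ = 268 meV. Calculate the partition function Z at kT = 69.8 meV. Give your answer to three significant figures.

Eᵢ/kT = 0, 2.1490, 3.8395.
Z = Σ e^(−Eᵢ/kT) = e^(−0) + e^(−2.1490) + e^(−3.8395) = 1.0000 + 0.11660 + 0.021504 = 1.1381.

Z = 1.14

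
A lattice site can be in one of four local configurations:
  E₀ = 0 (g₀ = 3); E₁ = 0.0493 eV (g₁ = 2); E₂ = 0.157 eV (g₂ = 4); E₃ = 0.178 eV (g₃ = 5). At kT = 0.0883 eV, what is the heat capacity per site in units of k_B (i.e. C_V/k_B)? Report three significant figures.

Eᵢ/kT = 0, 0.55832, 1.7780, 2.0159.
Z = Σ gᵢe^(−Eᵢ/kT) = 3·e^(−0) + 2·e^(−0.55832) + 4·e^(−1.7780) + 5·e^(−2.0159) = 3.0000 + 1.1443 + 0.67590 + 0.66600 = 5.4862.
⟨E⟩ = 0.051234 eV, ⟨E²⟩ = 0.0073900 eV².
C_V/k_B = (⟨E²⟩ − ⟨E⟩²)/(kT)² = (0.0073900 − 0.0026249)/0.0077969 = 0.611.

0.611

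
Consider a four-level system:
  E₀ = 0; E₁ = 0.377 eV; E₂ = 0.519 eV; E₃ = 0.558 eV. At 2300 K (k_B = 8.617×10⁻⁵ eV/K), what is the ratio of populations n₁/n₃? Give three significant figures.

2.49

k_BT = 8.617×10⁻⁵ × 2300 K = 0.19819 eV.
n₁/n₃ = exp[−(E₁−E₃)/kT] = exp(−(-0.181 eV)/(0.19819 eV)) = exp(0.91327) = 2.49.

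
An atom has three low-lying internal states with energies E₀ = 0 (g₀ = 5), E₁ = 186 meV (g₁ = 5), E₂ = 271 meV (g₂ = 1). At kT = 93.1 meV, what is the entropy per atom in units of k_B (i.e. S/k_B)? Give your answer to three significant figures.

Eᵢ/kT = 0, 1.9979, 2.9108.
Z = Σ gᵢe^(−Eᵢ/kT) = 5·e^(−0) + 5·e^(−1.9979) + 1·e^(−2.9108) = 5.0000 + 0.67810 + 0.054432 = 5.7325.
⟨E⟩ = Σ EᵢPᵢ = 24.575 meV.
S/k_B = ln Z + ⟨E⟩/kT = ln(5.7325) + 24.575/93.1 = 1.7462 + 0.26396 = 2.01.

2.01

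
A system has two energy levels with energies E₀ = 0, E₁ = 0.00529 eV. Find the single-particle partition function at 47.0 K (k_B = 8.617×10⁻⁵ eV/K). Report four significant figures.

k_BT = 8.617×10⁻⁵ × 47.0 K = 0.00404999 eV.
Eᵢ/kT = 0, 1.30618.
Z = Σ e^(−Eᵢ/kT) = e^(−0) + e^(−1.30618) = 1.00000 + 0.270853 = 1.27085.

Z = 1.271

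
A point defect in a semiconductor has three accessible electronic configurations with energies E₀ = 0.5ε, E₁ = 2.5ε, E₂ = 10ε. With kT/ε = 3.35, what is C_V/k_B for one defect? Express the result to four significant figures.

Eᵢ/kT = 0.149254, 0.746269, 2.98507.
Z = Σ e^(−Eᵢ/kT) = e^(−0.149254) + e^(−0.746269) + e^(−2.98507) = 0.861350 + 0.474132 + 0.0505360 = 1.38602.
⟨E⟩ = 1.53054 ε, ⟨E²⟩ = 5.93950 ε².
C_V/k_B = (⟨E²⟩ − ⟨E⟩²)/(kT)² = (5.93950 − 2.34255)/11.2225 = 0.3205.

0.3205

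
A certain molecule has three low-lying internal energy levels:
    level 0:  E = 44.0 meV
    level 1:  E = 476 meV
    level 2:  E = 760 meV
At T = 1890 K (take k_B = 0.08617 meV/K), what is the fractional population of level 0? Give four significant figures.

k_BT = 0.08617 × 1890 K = 162.861 meV.
Eᵢ/kT = 0.270169, 2.92274, 4.66656.
Z = Σ e^(−Eᵢ/kT) = e^(−0.270169) + e^(−2.92274) + e^(−4.66656) = 0.763250 + 0.0537861 + 0.00940457 = 0.826441.
P₀ = e^(−E₀/kT) / Z = 0.763250/0.826441 = 0.9235.

0.9235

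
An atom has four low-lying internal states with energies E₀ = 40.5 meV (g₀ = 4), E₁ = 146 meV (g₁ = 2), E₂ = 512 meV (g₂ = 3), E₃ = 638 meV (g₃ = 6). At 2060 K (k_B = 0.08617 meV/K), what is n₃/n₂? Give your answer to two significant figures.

0.98

k_BT = 0.08617 × 2060 K = 177.5 meV.
n₃/n₂ = (g₃/g₂) exp[−(E₃−E₂)/kT] = (6/3) × exp(−(126 meV)/(177.5 meV)) = (6/3) × exp(-0.7099) = 0.98.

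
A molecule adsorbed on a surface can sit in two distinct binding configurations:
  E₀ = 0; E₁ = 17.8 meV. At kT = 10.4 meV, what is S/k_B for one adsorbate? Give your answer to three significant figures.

Eᵢ/kT = 0, 1.7115.
Z = Σ e^(−Eᵢ/kT) = e^(−0) + e^(−1.7115) = 1.0000 + 0.18059 = 1.1806.
⟨E⟩ = Σ EᵢPᵢ = 2.7228 meV.
S/k_B = ln Z + ⟨E⟩/kT = ln(1.1806) + 2.7228/10.4 = 0.16602 + 0.26181 = 0.428.

0.428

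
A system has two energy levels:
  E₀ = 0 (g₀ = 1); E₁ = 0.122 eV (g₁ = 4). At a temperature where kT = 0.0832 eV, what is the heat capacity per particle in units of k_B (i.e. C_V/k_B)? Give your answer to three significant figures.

0.537

Eᵢ/kT = 0, 1.4663.
Z = Σ gᵢe^(−Eᵢ/kT) = 1·e^(−0) + 4·e^(−1.4663) = 1.0000 + 0.92311 = 1.9231.
⟨E⟩ = 0.058561 eV, ⟨E²⟩ = 0.0071445 eV².
C_V/k_B = (⟨E²⟩ − ⟨E⟩²)/(kT)² = (0.0071445 − 0.0034294)/0.0069222 = 0.537.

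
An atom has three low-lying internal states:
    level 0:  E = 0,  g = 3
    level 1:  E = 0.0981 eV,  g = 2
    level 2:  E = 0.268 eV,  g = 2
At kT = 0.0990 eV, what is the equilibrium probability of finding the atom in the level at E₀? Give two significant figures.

Eᵢ/kT = 0, 0.9909, 2.707.
Z = Σ gᵢe^(−Eᵢ/kT) = 3·e^(−0) + 2·e^(−0.9909) + 2·e^(−2.707) = 3.000 + 0.7425 + 0.1335 = 3.876.
P₀ = g₀ e^(−E₀/kT) / Z = 3.000/3.876 = 0.77.

0.77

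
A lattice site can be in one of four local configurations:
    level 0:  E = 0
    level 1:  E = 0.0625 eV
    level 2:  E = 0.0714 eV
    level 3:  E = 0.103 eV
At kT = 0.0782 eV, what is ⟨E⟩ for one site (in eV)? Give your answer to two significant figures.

Eᵢ/kT = 0, 0.7992, 0.9130, 1.317.
Z = Σ e^(−Eᵢ/kT) = e^(−0) + e^(−0.7992) + e^(−0.9130) + e^(−1.317) = 1.000 + 0.4497 + 0.4013 + 0.2679 = 2.119.
⟨E⟩ = Σ Eᵢ e^(−Eᵢ/kT) / Z = (0·1.000 + 0.0625·0.4497 + 0.0714·0.4013 + 0.103·0.2679) / 2.119 = 0.040 eV.

0.040 eV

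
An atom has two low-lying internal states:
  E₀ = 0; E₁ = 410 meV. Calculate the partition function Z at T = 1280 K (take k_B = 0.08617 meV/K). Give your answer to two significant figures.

Z = 1.0

k_BT = 0.08617 × 1280 K = 110.3 meV.
Eᵢ/kT = 0, 3.717.
Z = Σ e^(−Eᵢ/kT) = e^(−0) + e^(−3.717) = 1.000 + 0.02431 = 1.024.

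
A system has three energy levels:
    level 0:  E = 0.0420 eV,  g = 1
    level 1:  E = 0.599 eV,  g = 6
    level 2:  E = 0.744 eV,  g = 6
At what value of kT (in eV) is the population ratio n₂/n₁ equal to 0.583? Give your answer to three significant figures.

n₂/n₁ = (g₂/g₁) exp[−(E₂−E₁)/kT] = 0.583.
⇒ (E₂−E₁)/kT = ln((6/6)/0.583) = ln(1.7153) = 0.53959.
kT = 0.145 eV / 0.53959 = 0.269 eV.

0.269 eV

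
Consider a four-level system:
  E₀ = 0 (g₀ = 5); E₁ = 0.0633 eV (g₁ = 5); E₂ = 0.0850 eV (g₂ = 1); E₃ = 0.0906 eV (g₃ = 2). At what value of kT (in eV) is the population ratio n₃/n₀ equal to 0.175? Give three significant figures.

0.110 eV

n₃/n₀ = (g₃/g₀) exp[−(E₃−E₀)/kT] = 0.175.
⇒ (E₃−E₀)/kT = ln((2/5)/0.175) = ln(2.2857) = 0.82667.
kT = 0.0906 eV / 0.82667 = 0.110 eV.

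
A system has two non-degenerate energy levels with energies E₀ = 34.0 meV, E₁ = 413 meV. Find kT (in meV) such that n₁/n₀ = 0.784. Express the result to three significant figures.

n₁/n₀ = exp[−(E₁−E₀)/kT] = 0.784.
⇒ (E₁−E₀)/kT = ln(1/0.784) = ln(1.2755) = 0.24334.
kT = 379.0 meV / 0.24334 = 1560 meV.

1560 meV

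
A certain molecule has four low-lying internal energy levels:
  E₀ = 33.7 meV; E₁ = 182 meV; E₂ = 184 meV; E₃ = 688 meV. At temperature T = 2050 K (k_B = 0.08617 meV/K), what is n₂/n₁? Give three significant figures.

0.989

k_BT = 0.08617 × 2050 K = 176.65 meV.
n₂/n₁ = exp[−(E₂−E₁)/kT] = exp(−(2 meV)/(176.65 meV)) = exp(-0.011322) = 0.989.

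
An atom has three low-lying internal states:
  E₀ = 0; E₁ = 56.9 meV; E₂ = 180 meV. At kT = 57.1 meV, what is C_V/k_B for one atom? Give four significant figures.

0.4338

Eᵢ/kT = 0, 0.996497, 3.15236.
Z = Σ e^(−Eᵢ/kT) = e^(−0) + e^(−0.996497) + e^(−3.15236) = 1.00000 + 0.369170 + 0.0427511 = 1.41192.
⟨E⟩ = 20.3276 meV, ⟨E²⟩ = 1827.56 meV².
C_V/k_B = (⟨E²⟩ − ⟨E⟩²)/(kT)² = (1827.56 − 413.211)/3260.41 = 0.4338.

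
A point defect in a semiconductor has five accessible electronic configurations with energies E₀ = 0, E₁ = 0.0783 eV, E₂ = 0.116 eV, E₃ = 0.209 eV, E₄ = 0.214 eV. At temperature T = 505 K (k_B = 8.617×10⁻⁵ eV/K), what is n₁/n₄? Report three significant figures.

22.6

k_BT = 8.617×10⁻⁵ × 505 K = 0.043516 eV.
n₁/n₄ = exp[−(E₁−E₄)/kT] = exp(−(-0.1357 eV)/(0.043516 eV)) = exp(3.1184) = 22.6.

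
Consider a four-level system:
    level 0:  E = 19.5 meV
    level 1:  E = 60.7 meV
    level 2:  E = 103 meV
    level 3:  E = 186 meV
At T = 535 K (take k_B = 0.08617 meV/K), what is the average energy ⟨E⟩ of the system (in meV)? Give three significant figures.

41.4 meV

k_BT = 0.08617 × 535 K = 46.101 meV.
Eᵢ/kT = 0.42298, 1.3167, 2.2342, 4.0346.
Z = Σ e^(−Eᵢ/kT) = e^(−0.42298) + e^(−1.3167) + e^(−2.2342) + e^(−4.0346) = 0.65509 + 0.26802 + 0.10708 + 0.017693 = 1.0479.
⟨E⟩ = Σ Eᵢ e^(−Eᵢ/kT) / Z = (19.5·0.65509 + 60.7·0.26802 + 103·0.10708 + 186·0.017693) / 1.0479 = 41.4 meV.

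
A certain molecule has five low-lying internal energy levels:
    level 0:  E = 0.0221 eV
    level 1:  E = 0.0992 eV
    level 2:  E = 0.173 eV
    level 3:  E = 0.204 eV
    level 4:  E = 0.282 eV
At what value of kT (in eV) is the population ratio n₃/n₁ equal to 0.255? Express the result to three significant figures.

0.0767 eV

n₃/n₁ = exp[−(E₃−E₁)/kT] = 0.255.
⇒ (E₃−E₁)/kT = ln(1/0.255) = ln(3.9216) = 1.3665.
kT = 0.1048 eV / 1.3665 = 0.0767 eV.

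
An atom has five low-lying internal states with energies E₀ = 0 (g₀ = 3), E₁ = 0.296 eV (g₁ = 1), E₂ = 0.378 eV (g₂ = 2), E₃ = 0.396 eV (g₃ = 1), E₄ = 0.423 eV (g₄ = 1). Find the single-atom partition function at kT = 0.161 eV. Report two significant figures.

Z = 3.5

Eᵢ/kT = 0, 1.839, 2.348, 2.460, 2.627.
Z = Σ gᵢe^(−Eᵢ/kT) = 3·e^(−0) + 1·e^(−1.839) + 2·e^(−2.348) + 1·e^(−2.460) + 1·e^(−2.627) = 3.000 + 0.1590 + 0.1911 + 0.08543 + 0.07230 = 3.508.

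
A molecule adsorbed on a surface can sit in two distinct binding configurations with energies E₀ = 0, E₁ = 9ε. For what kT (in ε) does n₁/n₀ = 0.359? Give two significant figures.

8.8 ε

n₁/n₀ = exp[−(E₁−E₀)/kT] = 0.359.
⇒ (E₁−E₀)/kT = ln(1/0.359) = ln(2.786) = 1.025.
kT = 9ε / 1.025 = 8.8 ε.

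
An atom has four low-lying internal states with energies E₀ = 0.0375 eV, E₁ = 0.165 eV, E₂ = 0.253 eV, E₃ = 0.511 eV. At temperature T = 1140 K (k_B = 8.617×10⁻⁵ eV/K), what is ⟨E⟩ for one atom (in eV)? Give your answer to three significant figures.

k_BT = 8.617×10⁻⁵ × 1140 K = 0.098234 eV.
Eᵢ/kT = 0.38174, 1.6797, 2.5755, 5.2019.
Z = Σ e^(−Eᵢ/kT) = e^(−0.38174) + e^(−1.6797) + e^(−2.5755) + e^(−5.2019) = 0.68267 + 0.18643 + 0.076116 + 0.0055061 = 0.95072.
⟨E⟩ = Σ Eᵢ e^(−Eᵢ/kT) / Z = (0.0375·0.68267 + 0.165·0.18643 + 0.253·0.076116 + 0.511·0.0055061) / 0.95072 = 0.0825 eV.

0.0825 eV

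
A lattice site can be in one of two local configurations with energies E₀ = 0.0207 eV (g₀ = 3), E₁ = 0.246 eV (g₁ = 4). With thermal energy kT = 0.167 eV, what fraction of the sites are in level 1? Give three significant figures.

Eᵢ/kT = 0.12395, 1.4731.
Z = Σ gᵢe^(−Eᵢ/kT) = 3·e^(−0.12395) + 4·e^(−1.4731) = 2.6503 + 0.91686 = 3.5672.
P₁ = g₁ e^(−E₁/kT) / Z = 0.91686/3.5672 = 0.257.

0.257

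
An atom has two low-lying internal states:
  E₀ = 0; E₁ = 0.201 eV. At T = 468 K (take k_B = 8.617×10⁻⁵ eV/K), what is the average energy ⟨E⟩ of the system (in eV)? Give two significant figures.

k_BT = 8.617×10⁻⁵ × 468 K = 0.04033 eV.
Eᵢ/kT = 0, 4.984.
Z = Σ e^(−Eᵢ/kT) = e^(−0) + e^(−4.984) = 1.000 + 0.006847 = 1.007.
⟨E⟩ = Σ Eᵢ e^(−Eᵢ/kT) / Z = (0·1.000 + 0.201·0.006847) / 1.007 = 0.0014 eV.

0.0014 eV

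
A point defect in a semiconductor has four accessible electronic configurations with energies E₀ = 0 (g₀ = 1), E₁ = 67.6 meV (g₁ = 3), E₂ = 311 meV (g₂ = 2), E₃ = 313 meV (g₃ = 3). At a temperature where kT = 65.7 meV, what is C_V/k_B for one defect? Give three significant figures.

Eᵢ/kT = 0, 1.0289, 4.7336, 4.7641.
Z = Σ gᵢe^(−Eᵢ/kT) = 1·e^(−0) + 3·e^(−1.0289) + 2·e^(−4.7336) + 3·e^(−4.7641) = 1.0000 + 1.0722 + 0.017590 + 0.025592 = 2.1154.
⟨E⟩ = 40.636 meV, ⟨E²⟩ = 4305.7 meV².
C_V/k_B = (⟨E²⟩ − ⟨E⟩²)/(kT)² = (4305.7 − 1651.3)/4316.5 = 0.615.

0.615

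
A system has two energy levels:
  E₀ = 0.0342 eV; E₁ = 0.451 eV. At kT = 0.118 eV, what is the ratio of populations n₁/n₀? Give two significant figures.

0.029

n₁/n₀ = exp[−(E₁−E₀)/kT] = exp(−(0.4168 eV)/(0.118 eV)) = exp(-3.532) = 0.029.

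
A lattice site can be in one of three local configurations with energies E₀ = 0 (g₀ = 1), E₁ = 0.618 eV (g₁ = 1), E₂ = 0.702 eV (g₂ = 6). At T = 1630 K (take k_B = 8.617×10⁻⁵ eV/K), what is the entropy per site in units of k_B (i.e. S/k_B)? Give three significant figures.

k_BT = 8.617×10⁻⁵ × 1630 K = 0.14046 eV.
Eᵢ/kT = 0, 4.3998, 4.9979.
Z = Σ gᵢe^(−Eᵢ/kT) = 1·e^(−0) + 1·e^(−4.3998) + 6·e^(−4.9979) = 1.0000 + 0.012280 + 0.040513 = 1.0528.
⟨E⟩ = Σ EᵢPᵢ = 0.034222 eV.
S/k_B = ln Z + ⟨E⟩/kT = ln(1.0528) + 0.034222/0.14046 = 0.051453 + 0.24364 = 0.295.

0.295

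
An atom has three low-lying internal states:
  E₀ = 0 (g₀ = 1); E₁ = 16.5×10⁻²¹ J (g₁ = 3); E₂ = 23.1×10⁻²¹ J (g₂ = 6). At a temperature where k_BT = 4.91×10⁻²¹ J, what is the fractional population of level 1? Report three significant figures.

Eᵢ/kT = 0, 3.3605, 4.7047.
Z = Σ gᵢe^(−Eᵢ/kT) = 1·e^(−0) + 3·e^(−3.3605) + 6·e^(−4.7047) = 1.0000 + 0.10415 + 0.054316 = 1.1585.
P₁ = g₁ e^(−E₁/kT) / Z = 0.10415/1.1585 = 0.0899.

0.0899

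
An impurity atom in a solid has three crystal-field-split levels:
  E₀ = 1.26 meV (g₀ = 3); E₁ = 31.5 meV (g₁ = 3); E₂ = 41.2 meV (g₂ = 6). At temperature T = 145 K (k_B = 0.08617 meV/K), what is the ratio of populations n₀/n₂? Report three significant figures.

k_BT = 0.08617 × 145 K = 12.495 meV.
n₀/n₂ = (g₀/g₂) exp[−(E₀−E₂)/kT] = (3/6) × exp(−(-39.94 meV)/(12.495 meV)) = (3/6) × exp(3.1965) = 12.2.

12.2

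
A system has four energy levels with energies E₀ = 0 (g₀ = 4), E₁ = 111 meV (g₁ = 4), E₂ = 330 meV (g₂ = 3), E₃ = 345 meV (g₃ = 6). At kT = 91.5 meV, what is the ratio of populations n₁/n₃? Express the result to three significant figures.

8.60

n₁/n₃ = (g₁/g₃) exp[−(E₁−E₃)/kT] = (4/6) × exp(−(-234 meV)/(91.5 meV)) = (4/6) × exp(2.5574) = 8.60.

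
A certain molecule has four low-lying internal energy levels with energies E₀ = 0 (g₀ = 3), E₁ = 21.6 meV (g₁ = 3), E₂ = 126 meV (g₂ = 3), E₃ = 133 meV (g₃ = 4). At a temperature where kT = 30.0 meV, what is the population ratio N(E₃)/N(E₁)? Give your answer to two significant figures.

0.033

n₃/n₁ = (g₃/g₁) exp[−(E₃−E₁)/kT] = (4/3) × exp(−(111.4 meV)/(30.0 meV)) = (4/3) × exp(-3.713) = 0.033.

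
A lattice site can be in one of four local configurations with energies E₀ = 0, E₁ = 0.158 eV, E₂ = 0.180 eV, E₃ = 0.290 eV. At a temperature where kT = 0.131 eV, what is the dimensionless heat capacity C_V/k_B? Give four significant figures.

Eᵢ/kT = 0, 1.20611, 1.37405, 2.21374.
Z = Σ e^(−Eᵢ/kT) = e^(−0) + e^(−1.20611) + e^(−1.37405) + e^(−2.21374) = 1.00000 + 0.299360 + 0.253080 + 0.109291 = 1.66173.
⟨E⟩ = 0.0749506 eV, ⟨E²⟩ = 0.0149630 eV².
C_V/k_B = (⟨E²⟩ − ⟨E⟩²)/(kT)² = (0.0149630 − 0.00561759)/0.0171610 = 0.5446.

0.5446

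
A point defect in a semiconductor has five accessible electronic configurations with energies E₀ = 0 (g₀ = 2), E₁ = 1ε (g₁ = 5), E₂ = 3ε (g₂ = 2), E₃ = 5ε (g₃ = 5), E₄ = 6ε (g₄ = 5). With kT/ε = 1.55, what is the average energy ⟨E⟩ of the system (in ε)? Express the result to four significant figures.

Eᵢ/kT = 0, 0.645161, 1.93548, 3.22581, 3.87097.
Z = Σ gᵢe^(−Eᵢ/kT) = 2·e^(−0) + 5·e^(−0.645161) + 2·e^(−1.93548) + 5·e^(−3.22581) + 5·e^(−3.87097) = 2.00000 + 2.62289 + 0.288710 + 0.198618 + 0.104191 = 5.21441.
⟨E⟩ = Σ Eᵢ gᵢe^(−Eᵢ/kT) / Z = (0·2.00000 + 1·2.62289 + 3·0.288710 + 5·0.198618 + 6·0.104191) / 5.21441 = 0.9795 ε.

0.9795 ε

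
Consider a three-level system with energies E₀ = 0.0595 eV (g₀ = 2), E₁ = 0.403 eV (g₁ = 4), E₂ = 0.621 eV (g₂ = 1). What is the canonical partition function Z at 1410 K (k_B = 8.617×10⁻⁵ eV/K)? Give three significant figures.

k_BT = 8.617×10⁻⁵ × 1410 K = 0.12150 eV.
Eᵢ/kT = 0.48971, 3.3169, 5.1111.
Z = Σ gᵢe^(−Eᵢ/kT) = 2·e^(−0.48971) + 4·e^(−3.3169) + 1·e^(−5.1111) = 1.2256 + 0.14506 + 0.0060294 = 1.3767.

Z = 1.38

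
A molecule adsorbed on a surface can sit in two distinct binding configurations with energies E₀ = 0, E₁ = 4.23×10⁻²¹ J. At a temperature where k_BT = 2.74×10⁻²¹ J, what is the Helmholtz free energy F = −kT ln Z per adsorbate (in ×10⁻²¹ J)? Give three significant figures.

-0.530 ×10⁻²¹ J

Eᵢ/kT = 0, 1.5438.
Z = Σ e^(−Eᵢ/kT) = e^(−0) + e^(−1.5438) = 1.0000 + 0.21357 = 1.2136.
F = −kT ln Z = −2.74 × ln(1.2136) = −2.74 × 0.19359 = -0.530 ×10⁻²¹ J.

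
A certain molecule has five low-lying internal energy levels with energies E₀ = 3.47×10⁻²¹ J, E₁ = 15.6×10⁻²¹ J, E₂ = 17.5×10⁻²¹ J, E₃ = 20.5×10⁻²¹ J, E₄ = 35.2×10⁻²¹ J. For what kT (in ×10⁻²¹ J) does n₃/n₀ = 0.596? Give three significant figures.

n₃/n₀ = exp[−(E₃−E₀)/kT] = 0.596.
⇒ (E₃−E₀)/kT = ln(1/0.596) = ln(1.6779) = 0.51754.
kT = 17.03 ×10⁻²¹ J / 0.51754 = 32.9 ×10⁻²¹ J.

32.9 ×10⁻²¹ J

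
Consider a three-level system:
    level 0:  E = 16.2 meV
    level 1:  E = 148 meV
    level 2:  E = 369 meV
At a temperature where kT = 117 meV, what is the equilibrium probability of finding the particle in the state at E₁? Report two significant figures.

Eᵢ/kT = 0.1385, 1.265, 3.154.
Z = Σ e^(−Eᵢ/kT) = e^(−0.1385) + e^(−1.265) + e^(−3.154) = 0.8707 + 0.2822 + 0.04268 = 1.196.
P₁ = e^(−E₁/kT) / Z = 0.2822/1.196 = 0.24.

0.24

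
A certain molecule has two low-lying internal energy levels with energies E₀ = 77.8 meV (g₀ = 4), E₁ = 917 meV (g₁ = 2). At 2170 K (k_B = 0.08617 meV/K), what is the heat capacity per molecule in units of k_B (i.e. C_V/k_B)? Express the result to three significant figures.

k_BT = 0.08617 × 2170 K = 186.99 meV.
Eᵢ/kT = 0.41607, 4.9040.
Z = Σ gᵢe^(−Eᵢ/kT) = 4·e^(−0.41607) + 2·e^(−4.9040) = 2.6385 + 0.014834 = 2.6533.
⟨E⟩ = 82.493 meV, ⟨E²⟩ = 10720 meV².
C_V/k_B = (⟨E²⟩ − ⟨E⟩²)/(kT)² = (10720 − 6805.1)/34965 = 0.112.

0.112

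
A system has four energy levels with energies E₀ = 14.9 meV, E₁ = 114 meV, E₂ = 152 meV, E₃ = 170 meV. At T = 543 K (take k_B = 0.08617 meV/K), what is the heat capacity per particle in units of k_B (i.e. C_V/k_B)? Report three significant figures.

0.962

k_BT = 0.08617 × 543 K = 46.790 meV.
Eᵢ/kT = 0.31844, 2.4364, 3.2486, 3.6333.
Z = Σ e^(−Eᵢ/kT) = e^(−0.31844) + e^(−2.4364) + e^(−3.2486) + e^(−3.6333) = 0.72728 + 0.087475 + 0.038829 + 0.026429 = 0.88001.
⟨E⟩ = 35.458 meV, ⟨E²⟩ = 3362.7 meV².
C_V/k_B = (⟨E²⟩ − ⟨E⟩²)/(kT)² = (3362.7 − 1257.3)/2189.3 = 0.962.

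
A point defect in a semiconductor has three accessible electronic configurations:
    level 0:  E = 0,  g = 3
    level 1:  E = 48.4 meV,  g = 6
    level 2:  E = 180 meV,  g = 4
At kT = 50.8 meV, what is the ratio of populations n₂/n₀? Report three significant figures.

0.0386

n₂/n₀ = (g₂/g₀) exp[−(E₂−E₀)/kT] = (4/3) × exp(−(180 meV)/(50.8 meV)) = (4/3) × exp(-3.5433) = 0.0386.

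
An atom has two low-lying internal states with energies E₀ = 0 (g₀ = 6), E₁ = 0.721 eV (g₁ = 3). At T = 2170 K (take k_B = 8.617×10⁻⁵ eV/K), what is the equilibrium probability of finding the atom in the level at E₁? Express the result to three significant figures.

0.0105

k_BT = 8.617×10⁻⁵ × 2170 K = 0.18699 eV.
Eᵢ/kT = 0, 3.8558.
Z = Σ gᵢe^(−Eᵢ/kT) = 6·e^(−0) + 3·e^(−3.8558) = 6.0000 + 0.063470 = 6.0635.
P₁ = g₁ e^(−E₁/kT) / Z = 0.063470/6.0635 = 0.0105.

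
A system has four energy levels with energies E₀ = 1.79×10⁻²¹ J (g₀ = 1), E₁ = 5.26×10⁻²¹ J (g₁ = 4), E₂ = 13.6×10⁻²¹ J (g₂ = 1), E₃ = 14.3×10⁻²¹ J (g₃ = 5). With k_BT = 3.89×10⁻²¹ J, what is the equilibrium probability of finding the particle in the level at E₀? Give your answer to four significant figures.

0.3463

Eᵢ/kT = 0.460154, 1.35219, 3.49614, 3.67609.
Z = Σ gᵢe^(−Eᵢ/kT) = 1·e^(−0.460154) + 4·e^(−1.35219) + 1·e^(−3.49614) + 5·e^(−3.67609) = 0.631186 + 1.03469 + 0.0303142 + 0.126609 = 1.82280.
P₀ = g₀ e^(−E₀/kT) / Z = 0.631186/1.82280 = 0.3463.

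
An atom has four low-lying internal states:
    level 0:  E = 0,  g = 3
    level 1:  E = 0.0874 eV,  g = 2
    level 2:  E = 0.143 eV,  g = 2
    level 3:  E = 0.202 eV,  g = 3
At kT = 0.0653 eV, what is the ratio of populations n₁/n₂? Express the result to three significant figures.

n₁/n₂ = (g₁/g₂) exp[−(E₁−E₂)/kT] = (2/2) × exp(−(-0.0556 eV)/(0.0653 eV)) = (2/2) × exp(0.85145) = 2.34.

2.34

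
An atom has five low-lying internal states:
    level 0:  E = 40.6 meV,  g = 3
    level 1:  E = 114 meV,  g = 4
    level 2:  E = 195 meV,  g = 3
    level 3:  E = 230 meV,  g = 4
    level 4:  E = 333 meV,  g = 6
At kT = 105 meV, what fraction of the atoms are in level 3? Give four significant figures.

Eᵢ/kT = 0.386667, 1.08571, 1.85714, 2.19048, 3.17143.
Z = Σ gᵢe^(−Eᵢ/kT) = 3·e^(−0.386667) + 4·e^(−1.08571) + 3·e^(−1.85714) + 4·e^(−2.19048) + 6·e^(−3.17143) = 2.03795 + 1.35065 + 0.468355 + 0.447452 + 0.251661 = 4.55607.
P₃ = g₃ e^(−E₃/kT) / Z = 0.447452/4.55607 = 0.09821.

0.09821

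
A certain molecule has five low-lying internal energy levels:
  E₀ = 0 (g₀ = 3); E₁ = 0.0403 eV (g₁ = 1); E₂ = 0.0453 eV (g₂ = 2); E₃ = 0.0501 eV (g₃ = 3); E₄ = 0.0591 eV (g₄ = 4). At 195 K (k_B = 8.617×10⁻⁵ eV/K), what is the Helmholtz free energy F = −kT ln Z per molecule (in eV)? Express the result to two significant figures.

k_BT = 8.617×10⁻⁵ × 195 K = 0.01680 eV.
Eᵢ/kT = 0, 2.399, 2.696, 2.982, 3.518.
Z = Σ gᵢe^(−Eᵢ/kT) = 3·e^(−0) + 1·e^(−2.399) + 2·e^(−2.696) + 3·e^(−2.982) + 4·e^(−3.518) = 3.000 + 0.09081 + 0.1349 + 0.1521 + 0.1186 = 3.496.
F = −kT ln Z = −0.01680 × ln(3.496) = −0.01680 × 1.252 = -0.021 eV.

-0.021 eV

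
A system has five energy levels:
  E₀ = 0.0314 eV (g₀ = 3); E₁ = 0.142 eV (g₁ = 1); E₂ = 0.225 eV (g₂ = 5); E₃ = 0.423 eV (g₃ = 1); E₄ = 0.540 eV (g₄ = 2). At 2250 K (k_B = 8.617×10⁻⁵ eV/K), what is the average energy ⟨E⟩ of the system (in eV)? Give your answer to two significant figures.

0.13 eV

k_BT = 8.617×10⁻⁵ × 2250 K = 0.1939 eV.
Eᵢ/kT = 0.1619, 0.7323, 1.160, 2.182, 2.785.
Z = Σ gᵢe^(−Eᵢ/kT) = 3·e^(−0.1619) + 1·e^(−0.7323) + 5·e^(−1.160) + 1·e^(−2.182) + 2·e^(−2.785) = 2.552 + 0.4808 + 1.567 + 0.1128 + 0.1235 = 4.836.
⟨E⟩ = Σ Eᵢ gᵢe^(−Eᵢ/kT) / Z = (0.0314·2.552 + 0.142·0.4808 + 0.225·1.567 + 0.423·0.1128 + 0.540·0.1235) / 4.836 = 0.13 eV.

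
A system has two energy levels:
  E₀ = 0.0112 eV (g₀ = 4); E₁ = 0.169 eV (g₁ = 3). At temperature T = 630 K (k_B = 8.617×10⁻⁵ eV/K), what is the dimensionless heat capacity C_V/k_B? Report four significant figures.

0.3196

k_BT = 8.617×10⁻⁵ × 630 K = 0.0542871 eV.
Eᵢ/kT = 0.206311, 3.11308.
Z = Σ gᵢe^(−Eᵢ/kT) = 4·e^(−0.206311) + 3·e^(−3.11308) = 3.25432 + 0.133391 = 3.38771.
⟨E⟩ = 0.0174134 eV, ⟨E²⟩ = 0.00124509 eV².
C_V/k_B = (⟨E²⟩ − ⟨E⟩²)/(kT)² = (0.00124509 − 0.000303226)/0.00294709 = 0.3196.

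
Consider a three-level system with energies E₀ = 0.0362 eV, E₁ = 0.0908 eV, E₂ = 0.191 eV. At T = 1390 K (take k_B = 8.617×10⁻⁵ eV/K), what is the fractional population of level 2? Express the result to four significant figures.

k_BT = 8.617×10⁻⁵ × 1390 K = 0.119776 eV.
Eᵢ/kT = 0.302231, 0.758082, 1.59464.
Z = Σ e^(−Eᵢ/kT) = e^(−0.302231) + e^(−0.758082) + e^(−1.59464) = 0.739167 + 0.468564 + 0.202982 = 1.41071.
P₂ = e^(−E₂/kT) / Z = 0.202982/1.41071 = 0.1439.

0.1439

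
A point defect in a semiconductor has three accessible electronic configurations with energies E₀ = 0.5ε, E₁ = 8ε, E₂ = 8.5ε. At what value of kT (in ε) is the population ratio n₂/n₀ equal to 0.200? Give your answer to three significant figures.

4.97 ε

n₂/n₀ = exp[−(E₂−E₀)/kT] = 0.200.
⇒ (E₂−E₀)/kT = ln(1/0.200) = ln(5.0000) = 1.6094.
kT = 8.0ε / 1.6094 = 4.97 ε.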